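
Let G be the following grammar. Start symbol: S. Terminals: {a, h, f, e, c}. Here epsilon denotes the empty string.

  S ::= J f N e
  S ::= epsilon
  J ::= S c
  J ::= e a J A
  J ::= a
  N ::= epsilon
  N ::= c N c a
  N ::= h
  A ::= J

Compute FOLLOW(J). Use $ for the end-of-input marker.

{a, c, e, f}

FIRST(N): from N::=epsilon we get {epsilon}; from N::=c N c a we get {c}; from N::=h we get {h}. So FIRST(N) = {epsilon, c, h}.
FIRST(S): from S::=J f N e we get {a, c, e}; from S::=epsilon we get {epsilon}. So FIRST(S) = {epsilon, a, c, e}.
FIRST(J): from J::=S c we get {a, c, e}; from J::=e a J A we get {e}; from J::=a we get {a}. So FIRST(J) = {a, c, e}.
FIRST(A): from A::=J we get {a, c, e}. So FIRST(A) = {a, c, e}.
FOLLOW(S) includes $ since S is the start symbol.
FOLLOW(S): in J::=S c, S is followed by c with FIRST {c}. Thus FOLLOW(S) = {$, c}.
FOLLOW(N): in S::=J f N e, N is followed by e with FIRST {e}; in N::=c N c a, N is followed by c a with FIRST {c}. Thus FOLLOW(N) = {c, e}.
FOLLOW(J): in S::=J f N e, J is followed by f N e with FIRST {f}; in J::=e a J A, J is followed by A with FIRST {a, c, e}; in A::=J, the suffix after J is empty, so FOLLOW(J) ⊇ FOLLOW(A) = {a, c, e, f}. Thus FOLLOW(J) = {a, c, e, f}.
FOLLOW(A): in J::=e a J A, the suffix after A is empty, so FOLLOW(A) ⊇ FOLLOW(J) = {a, c, e, f}. Thus FOLLOW(A) = {a, c, e, f}.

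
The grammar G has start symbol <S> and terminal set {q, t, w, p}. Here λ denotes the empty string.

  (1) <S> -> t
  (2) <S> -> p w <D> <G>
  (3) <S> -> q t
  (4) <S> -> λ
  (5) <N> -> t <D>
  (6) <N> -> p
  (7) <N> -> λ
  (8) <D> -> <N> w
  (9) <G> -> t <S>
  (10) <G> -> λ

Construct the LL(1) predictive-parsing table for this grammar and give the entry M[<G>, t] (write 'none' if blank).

FIRST(<S>) = {λ, p, q, t}
FIRST(<N>) = {λ, p, t}
FIRST(<G>) = {λ, t}
FIRST(<D>) = {p, t, w}  (via <N> w)
FOLLOW(<S>) includes $ since <S> is the start symbol.
FOLLOW(<S>): in <G>->t <S>, the suffix after <S> is empty, so FOLLOW(<S>) ⊇ FOLLOW(<G>) = {$}. Thus FOLLOW(<S>) = {$}.
FOLLOW(<G>): in <S>->p w <D> <G>, the suffix after <G> is empty, so FOLLOW(<G>) ⊇ FOLLOW(<S>) = {$}. Thus FOLLOW(<G>) = {$}.
For <G> -> t <S>: FIRST(t <S>) = {t}, so it goes in M[<G>, t] for t ∈ {t}.
For <G> -> λ: FIRST(λ) = {λ}, so it goes in M[<G>, t] for t ∈ {}; since λ ∈ FIRST, also for every t ∈ FOLLOW(<G>) = {$}.

<G> -> t <S>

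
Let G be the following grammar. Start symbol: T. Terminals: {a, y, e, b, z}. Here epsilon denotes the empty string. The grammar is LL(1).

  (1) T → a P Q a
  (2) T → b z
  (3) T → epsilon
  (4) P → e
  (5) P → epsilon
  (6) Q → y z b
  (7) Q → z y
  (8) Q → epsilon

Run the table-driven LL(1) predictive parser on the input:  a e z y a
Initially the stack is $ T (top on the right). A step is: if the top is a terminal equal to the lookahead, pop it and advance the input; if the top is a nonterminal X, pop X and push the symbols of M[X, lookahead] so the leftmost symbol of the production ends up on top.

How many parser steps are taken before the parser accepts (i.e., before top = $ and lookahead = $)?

8

     Stack      Input        Action
  1  $ T        a e z y a $  expand T → a P Q a
  2  $ a Q P a  a e z y a $  match a
  3  $ a Q P    e z y a $    expand P → e
  4  $ a Q e    e z y a $    match e
  5  $ a Q      z y a $      expand Q → z y
  6  $ a y z    z y a $      match z
  7  $ a y      y a $        match y
  8  $ a        a $          match a
Accept reached after 8 steps.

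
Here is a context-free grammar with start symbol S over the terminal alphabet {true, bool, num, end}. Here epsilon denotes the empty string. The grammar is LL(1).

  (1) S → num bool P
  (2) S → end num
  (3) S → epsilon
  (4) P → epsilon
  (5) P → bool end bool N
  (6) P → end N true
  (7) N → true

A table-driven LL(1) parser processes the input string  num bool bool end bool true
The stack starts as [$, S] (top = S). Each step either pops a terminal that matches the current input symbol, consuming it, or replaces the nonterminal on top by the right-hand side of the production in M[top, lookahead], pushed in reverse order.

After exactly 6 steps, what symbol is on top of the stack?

     Stack              Input                          Action
  1  $ S                num bool bool end bool true $  expand S → num bool P
  2  $ P bool num       num bool bool end bool true $  match num
  3  $ P bool           bool bool end bool true $      match bool
  4  $ P                bool end bool true $           expand P → bool end bool N
  5  $ N bool end bool  bool end bool true $           match bool
  6  $ N bool end       end bool true $                match end
Stack after step 6: $ N bool (top = bool).

bool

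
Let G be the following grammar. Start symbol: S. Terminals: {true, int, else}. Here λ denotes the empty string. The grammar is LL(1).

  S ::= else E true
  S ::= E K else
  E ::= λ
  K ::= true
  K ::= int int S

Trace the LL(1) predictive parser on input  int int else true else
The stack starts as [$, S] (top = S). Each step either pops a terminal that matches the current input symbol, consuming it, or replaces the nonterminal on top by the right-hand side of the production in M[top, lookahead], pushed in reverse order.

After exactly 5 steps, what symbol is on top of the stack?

     Stack             Input                     Action
  1  $ S               int int else true else $  expand S ::= E K else
  2  $ else K E        int int else true else $  expand E ::= λ
  3  $ else K          int int else true else $  expand K ::= int int S
  4  $ else S int int  int int else true else $  match int
  5  $ else S int      int else true else $      match int
Stack after step 5: $ else S (top = S).

S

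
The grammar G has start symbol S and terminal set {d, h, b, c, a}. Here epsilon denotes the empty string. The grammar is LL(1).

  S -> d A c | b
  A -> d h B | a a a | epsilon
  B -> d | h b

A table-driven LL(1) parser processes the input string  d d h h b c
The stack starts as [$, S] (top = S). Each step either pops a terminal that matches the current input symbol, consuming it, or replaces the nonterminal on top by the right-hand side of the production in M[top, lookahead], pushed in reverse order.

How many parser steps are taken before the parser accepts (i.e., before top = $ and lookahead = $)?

9

step 1: stack=$ S  input=d d h h b c $  — expand S -> d A c
step 2: stack=$ c A d  input=d d h h b c $  — match d
step 3: stack=$ c A  input=d h h b c $  — expand A -> d h B
step 4: stack=$ c B h d  input=d h h b c $  — match d
step 5: stack=$ c B h  input=h h b c $  — match h
step 6: stack=$ c B  input=h b c $  — expand B -> h b
step 7: stack=$ c b h  input=h b c $  — match h
step 8: stack=$ c b  input=b c $  — match b
step 9: stack=$ c  input=c $  — match c
Accept reached after 9 steps.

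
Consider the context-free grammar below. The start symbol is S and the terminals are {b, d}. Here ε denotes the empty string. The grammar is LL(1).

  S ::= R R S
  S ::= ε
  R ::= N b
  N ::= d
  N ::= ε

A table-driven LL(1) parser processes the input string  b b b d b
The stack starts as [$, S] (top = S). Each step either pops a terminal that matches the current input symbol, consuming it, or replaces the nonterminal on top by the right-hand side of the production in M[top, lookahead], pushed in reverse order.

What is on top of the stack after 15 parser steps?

S

step 1: stack=$ S  input=b b b d b $  — expand S ::= R R S
step 2: stack=$ S R R  input=b b b d b $  — expand R ::= N b
step 3: stack=$ S R b N  input=b b b d b $  — expand N ::= ε
step 4: stack=$ S R b  input=b b b d b $  — match b
step 5: stack=$ S R  input=b b d b $  — expand R ::= N b
step 6: stack=$ S b N  input=b b d b $  — expand N ::= ε
step 7: stack=$ S b  input=b b d b $  — match b
step 8: stack=$ S  input=b d b $  — expand S ::= R R S
step 9: stack=$ S R R  input=b d b $  — expand R ::= N b
step 10: stack=$ S R b N  input=b d b $  — expand N ::= ε
step 11: stack=$ S R b  input=b d b $  — match b
step 12: stack=$ S R  input=d b $  — expand R ::= N b
step 13: stack=$ S b N  input=d b $  — expand N ::= d
step 14: stack=$ S b d  input=d b $  — match d
step 15: stack=$ S b  input=b $  — match b
Stack after step 15: $ S (top = S).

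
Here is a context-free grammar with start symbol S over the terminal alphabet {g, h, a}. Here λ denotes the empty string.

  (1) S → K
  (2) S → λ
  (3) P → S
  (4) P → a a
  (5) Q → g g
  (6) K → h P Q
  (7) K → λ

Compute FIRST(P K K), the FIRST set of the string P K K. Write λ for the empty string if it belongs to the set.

FIRST(Q) = {g}
FIRST(K) = {λ, h}
FIRST(S) = {λ, h}  (via K)
FIRST(P) = {λ, a, h}  (via S)
FIRST(P K K): take FIRST of each symbol in turn, carrying on past any symbol whose FIRST contains λ; result {λ, a, h}.

{λ, a, h}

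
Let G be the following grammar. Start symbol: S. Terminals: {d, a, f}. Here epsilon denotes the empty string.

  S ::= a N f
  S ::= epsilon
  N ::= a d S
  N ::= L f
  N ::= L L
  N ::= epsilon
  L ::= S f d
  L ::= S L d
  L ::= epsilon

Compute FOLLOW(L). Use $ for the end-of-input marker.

{a, d, f}

FIRST(S): from S::=a N f we get {a}; from S::=epsilon we get {epsilon}. So FIRST(S) = {epsilon, a}.
FIRST(L): from L::=S f d we get {a, f}; from L::=S L d we get {a, d, f}; from L::=epsilon we get {epsilon}. So FIRST(L) = {epsilon, a, d, f}.
FIRST(N): from N::=a d S we get {a}; from N::=L f we get {a, d, f}; from N::=L L we get {epsilon, a, d, f}; from N::=epsilon we get {epsilon}. So FIRST(N) = {epsilon, a, d, f}.
FOLLOW(S) includes $ since S is the start symbol.
FOLLOW(N): in S::=a N f, N is followed by f with FIRST {f}. Thus FOLLOW(N) = {f}.
FOLLOW(S): in N::=a d S, the suffix after S is empty, so FOLLOW(S) ⊇ FOLLOW(N) = {f}; in L::=S f d, S is followed by f d with FIRST {f}; in L::=S L d, S is followed by L d with FIRST {a, d, f}. Thus FOLLOW(S) = {$, a, d, f}.
FOLLOW(L): in N::=L f, L is followed by f with FIRST {f}; in N::=L L (occurrence 1), L is followed by L with FIRST {epsilon, a, d, f}; in N::=L L (occurrence 1), the suffix after L is nullable, so FOLLOW(L) ⊇ FOLLOW(N) = {f}; in N::=L L (occurrence 2), the suffix after L is empty, so FOLLOW(L) ⊇ FOLLOW(N) = {f}; in L::=S L d, L is followed by d with FIRST {d}. Thus FOLLOW(L) = {a, d, f}.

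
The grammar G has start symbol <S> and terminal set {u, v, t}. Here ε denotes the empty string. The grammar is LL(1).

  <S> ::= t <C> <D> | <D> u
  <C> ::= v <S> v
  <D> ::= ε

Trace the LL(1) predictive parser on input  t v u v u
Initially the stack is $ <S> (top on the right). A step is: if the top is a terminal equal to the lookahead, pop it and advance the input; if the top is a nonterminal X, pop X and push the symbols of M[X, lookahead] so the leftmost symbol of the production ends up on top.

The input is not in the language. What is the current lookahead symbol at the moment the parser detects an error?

      Stack          Input        Action
   1  $ <S>          t v u v u $  expand <S> ::= t <C> <D>
   2  $ <D> <C> t    t v u v u $  match t
   3  $ <D> <C>      v u v u $    expand <C> ::= v <S> v
   4  $ <D> v <S> v  v u v u $    match v
   5  $ <D> v <S>    u v u $      expand <S> ::= <D> u
   6  $ <D> v u <D>  u v u $      expand <D> ::= ε
   7  $ <D> v u      u v u $      match u
   8  $ <D> v        v u $        match v
   9  $ <D>          u $          expand <D> ::= ε
  10  $              u $          error: stack empty but input remains

u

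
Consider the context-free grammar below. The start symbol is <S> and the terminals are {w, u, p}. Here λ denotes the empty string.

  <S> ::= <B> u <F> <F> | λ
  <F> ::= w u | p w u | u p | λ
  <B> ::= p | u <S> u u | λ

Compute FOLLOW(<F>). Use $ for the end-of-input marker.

{$, p, u, w}

FIRST(<F>) = {λ, p, u, w}
FIRST(<B>) = {λ, p, u}
FIRST(<S>) = {λ, p, u}  (via <B> u <F> <F>)
FOLLOW(<S>) includes $ since <S> is the start symbol.
FOLLOW(<S>): in <B>::=u <S> u u, <S> is followed by u u with FIRST {u}. Thus FOLLOW(<S>) = {$, u}.
FOLLOW(<F>): in <S>::=<B> u <F> <F> (occurrence 1), <F> is followed by <F> with FIRST {λ, p, u, w}; in <S>::=<B> u <F> <F> (occurrence 1), the suffix after <F> is nullable, so FOLLOW(<F>) ⊇ FOLLOW(<S>) = {$, u}; in <S>::=<B> u <F> <F> (occurrence 2), the suffix after <F> is empty, so FOLLOW(<F>) ⊇ FOLLOW(<S>) = {$, u}. Thus FOLLOW(<F>) = {$, p, u, w}.
FOLLOW(<B>): in <S>::=<B> u <F> <F>, <B> is followed by u <F> <F> with FIRST {u}. Thus FOLLOW(<B>) = {u}.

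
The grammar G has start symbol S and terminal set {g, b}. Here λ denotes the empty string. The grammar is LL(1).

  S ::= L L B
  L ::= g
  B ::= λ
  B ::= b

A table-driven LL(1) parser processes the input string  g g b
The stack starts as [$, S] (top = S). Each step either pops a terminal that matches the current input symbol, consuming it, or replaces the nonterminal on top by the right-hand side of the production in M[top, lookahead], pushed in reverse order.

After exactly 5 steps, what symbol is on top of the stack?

B

     Stack    Input    Action
  1  $ S      g g b $  expand S ::= L L B
  2  $ B L L  g g b $  expand L ::= g
  3  $ B L g  g g b $  match g
  4  $ B L    g b $    expand L ::= g
  5  $ B g    g b $    match g
Stack after step 5: $ B (top = B).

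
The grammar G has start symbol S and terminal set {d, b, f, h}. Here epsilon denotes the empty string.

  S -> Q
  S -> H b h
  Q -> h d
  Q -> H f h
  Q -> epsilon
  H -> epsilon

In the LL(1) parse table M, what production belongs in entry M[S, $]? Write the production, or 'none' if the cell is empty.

S -> Q

FIRST(H) = {epsilon}
FIRST(Q) = {epsilon, f, h}  (via H f h)
FIRST(S) = {epsilon, b, f, h}  (via Q, H b h)
FOLLOW(S) includes $ since S is the start symbol.
FOLLOW(S): S appears on no right-hand side. Thus FOLLOW(S) = {$}.
For S -> Q: FIRST(Q) = {epsilon, f, h}, so it goes in M[S, t] for t ∈ {f, h}; since epsilon ∈ FIRST, also for every t ∈ FOLLOW(S) = {$}.
For S -> H b h: FIRST(H b h) = {b}, so it goes in M[S, t] for t ∈ {b}.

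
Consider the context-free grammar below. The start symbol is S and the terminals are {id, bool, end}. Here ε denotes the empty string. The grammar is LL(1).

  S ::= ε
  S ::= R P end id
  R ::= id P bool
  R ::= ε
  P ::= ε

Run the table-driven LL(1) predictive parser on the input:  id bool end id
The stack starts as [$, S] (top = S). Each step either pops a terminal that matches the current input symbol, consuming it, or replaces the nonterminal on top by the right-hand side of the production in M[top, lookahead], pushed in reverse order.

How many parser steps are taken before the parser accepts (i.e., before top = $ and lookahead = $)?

step 1: stack=$ S  input=id bool end id $  — expand S ::= R P end id
step 2: stack=$ id end P R  input=id bool end id $  — expand R ::= id P bool
step 3: stack=$ id end P bool P id  input=id bool end id $  — match id
step 4: stack=$ id end P bool P  input=bool end id $  — expand P ::= ε
step 5: stack=$ id end P bool  input=bool end id $  — match bool
step 6: stack=$ id end P  input=end id $  — expand P ::= ε
step 7: stack=$ id end  input=end id $  — match end
step 8: stack=$ id  input=id $  — match id
Accept reached after 8 steps.

8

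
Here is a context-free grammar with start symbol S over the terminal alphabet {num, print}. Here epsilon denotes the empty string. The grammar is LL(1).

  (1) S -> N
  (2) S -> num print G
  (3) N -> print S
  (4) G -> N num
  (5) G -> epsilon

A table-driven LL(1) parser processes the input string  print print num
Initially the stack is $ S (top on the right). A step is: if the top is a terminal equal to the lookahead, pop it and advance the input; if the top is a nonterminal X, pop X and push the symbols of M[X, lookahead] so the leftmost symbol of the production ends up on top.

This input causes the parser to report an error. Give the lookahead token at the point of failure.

     Stack          Input              Action
  1  $ S            print print num $  expand S -> N
  2  $ N            print print num $  expand N -> print S
  3  $ S print      print print num $  match print
  4  $ S            print num $        expand S -> N
  5  $ N            print num $        expand N -> print S
  6  $ S print      print num $        match print
  7  $ S            num $              expand S -> num print G
  8  $ G print num  num $              match num
  9  $ G print      $                  error: top is terminal print but lookahead is $

$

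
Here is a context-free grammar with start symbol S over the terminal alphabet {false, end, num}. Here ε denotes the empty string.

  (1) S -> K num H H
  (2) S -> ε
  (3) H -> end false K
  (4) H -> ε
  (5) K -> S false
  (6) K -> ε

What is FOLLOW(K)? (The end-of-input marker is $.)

{$, end, false, num}

FIRST(H): from H->end false K we get {end}; from H->ε we get {ε}. So FIRST(H) = {ε, end}.
FIRST(S): from S->K num H H we get {false, num}; from S->ε we get {ε}. So FIRST(S) = {ε, false, num}.
FIRST(K): from K->S false we get {false, num}; from K->ε we get {ε}. So FIRST(K) = {ε, false, num}.
FOLLOW(S) includes $ since S is the start symbol.
FOLLOW(S): in K->S false, S is followed by false with FIRST {false}. Thus FOLLOW(S) = {$, false}.
FOLLOW(H): in S->K num H H (occurrence 1), H is followed by H with FIRST {ε, end}; in S->K num H H (occurrence 1), the suffix after H is nullable, so FOLLOW(H) ⊇ FOLLOW(S) = {$, false}; in S->K num H H (occurrence 2), the suffix after H is empty, so FOLLOW(H) ⊇ FOLLOW(S) = {$, false}. Thus FOLLOW(H) = {$, end, false}.
FOLLOW(K): in S->K num H H, K is followed by num H H with FIRST {num}; in H->end false K, the suffix after K is empty, so FOLLOW(K) ⊇ FOLLOW(H) = {$, end, false}. Thus FOLLOW(K) = {$, end, false, num}.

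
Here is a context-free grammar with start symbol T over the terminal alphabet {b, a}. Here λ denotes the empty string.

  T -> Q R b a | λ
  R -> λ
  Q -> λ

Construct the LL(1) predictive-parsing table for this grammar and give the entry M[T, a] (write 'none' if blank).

FIRST(R): from R->λ we get {λ}. So FIRST(R) = {λ}.
FIRST(Q): from Q->λ we get {λ}. So FIRST(Q) = {λ}.
FIRST(T): from T->Q R b a we get {b}; from T->λ we get {λ}. So FIRST(T) = {λ, b}.
FOLLOW(T) includes $ since T is the start symbol.
FOLLOW(T): T appears on no right-hand side. Thus FOLLOW(T) = {$}.
For T -> Q R b a: FIRST(Q R b a) = {b}, so it goes in M[T, t] for t ∈ {b}.
For T -> λ: FIRST(λ) = {λ}, so it goes in M[T, t] for t ∈ {}; since λ ∈ FIRST, also for every t ∈ FOLLOW(T) = {$}.
None of these place a production in M[T, a].

none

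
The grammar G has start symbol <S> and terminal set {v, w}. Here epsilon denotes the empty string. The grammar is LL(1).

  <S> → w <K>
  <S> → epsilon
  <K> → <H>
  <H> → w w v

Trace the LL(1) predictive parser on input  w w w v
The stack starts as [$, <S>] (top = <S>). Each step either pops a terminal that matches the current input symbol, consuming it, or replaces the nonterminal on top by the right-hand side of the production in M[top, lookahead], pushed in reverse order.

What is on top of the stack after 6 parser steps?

step 1: stack=$ <S>  input=w w w v $  — expand <S> → w <K>
step 2: stack=$ <K> w  input=w w w v $  — match w
step 3: stack=$ <K>  input=w w v $  — expand <K> → <H>
step 4: stack=$ <H>  input=w w v $  — expand <H> → w w v
step 5: stack=$ v w w  input=w w v $  — match w
step 6: stack=$ v w  input=w v $  — match w
Stack after step 6: $ v (top = v).

v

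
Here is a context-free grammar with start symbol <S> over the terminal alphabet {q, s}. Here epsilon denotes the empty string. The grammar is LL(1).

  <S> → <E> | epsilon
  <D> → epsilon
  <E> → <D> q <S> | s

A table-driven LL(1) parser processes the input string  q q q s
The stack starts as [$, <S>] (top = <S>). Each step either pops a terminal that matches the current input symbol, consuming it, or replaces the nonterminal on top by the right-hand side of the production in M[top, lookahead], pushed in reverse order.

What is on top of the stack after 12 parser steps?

<S>

      Stack        Input      Action
   1  $ <S>        q q q s $  expand <S> → <E>
   2  $ <E>        q q q s $  expand <E> → <D> q <S>
   3  $ <S> q <D>  q q q s $  expand <D> → epsilon
   4  $ <S> q      q q q s $  match q
   5  $ <S>        q q s $    expand <S> → <E>
   6  $ <E>        q q s $    expand <E> → <D> q <S>
   7  $ <S> q <D>  q q s $    expand <D> → epsilon
   8  $ <S> q      q q s $    match q
   9  $ <S>        q s $      expand <S> → <E>
  10  $ <E>        q s $      expand <E> → <D> q <S>
  11  $ <S> q <D>  q s $      expand <D> → epsilon
  12  $ <S> q      q s $      match q
Stack after step 12: $ <S> (top = <S>).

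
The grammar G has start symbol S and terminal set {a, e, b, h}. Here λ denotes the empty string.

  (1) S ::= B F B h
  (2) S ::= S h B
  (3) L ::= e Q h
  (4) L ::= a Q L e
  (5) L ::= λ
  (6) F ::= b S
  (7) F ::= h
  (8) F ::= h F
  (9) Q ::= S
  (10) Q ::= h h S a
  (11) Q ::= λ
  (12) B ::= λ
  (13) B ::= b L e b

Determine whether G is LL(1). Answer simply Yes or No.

No

FIRST(S) = {b, h}
FIRST(L) = {λ, a, e}
FIRST(F) = {b, h}
FIRST(Q) = {λ, b, h}
FIRST(B) = {λ, b}
FOLLOW(S) = {$, a, b, e, h}
FOLLOW(L) = {e}
FOLLOW(F) = {b, h}
FOLLOW(Q) = {a, e, h}
FOLLOW(B) = {$, a, b, e, h}
Cell M[B, b] receives both B ::= λ and B ::= b L e b — the grammar is not LL(1).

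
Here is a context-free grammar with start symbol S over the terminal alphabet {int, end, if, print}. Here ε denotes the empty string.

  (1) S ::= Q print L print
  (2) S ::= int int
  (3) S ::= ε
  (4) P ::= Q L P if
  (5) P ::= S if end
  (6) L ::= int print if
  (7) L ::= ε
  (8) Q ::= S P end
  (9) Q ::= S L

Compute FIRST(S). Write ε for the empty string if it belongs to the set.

FIRST(L) = {ε, int}
FIRST(S) = {ε, if, int, print}  (via Q print L print)
FIRST(P) = {if, int, print}  (via Q L P if, S if end)
FIRST(Q) = {ε, if, int, print}  (via S P end, S L)

{ε, if, int, print}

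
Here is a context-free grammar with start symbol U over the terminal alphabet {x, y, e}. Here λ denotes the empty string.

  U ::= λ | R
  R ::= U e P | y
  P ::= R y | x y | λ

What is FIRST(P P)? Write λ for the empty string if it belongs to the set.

{λ, e, x, y}

FIRST(U) = {λ, e, y}  (via R)
FIRST(R) = {e, y}  (via U e P)
FIRST(P) = {λ, e, x, y}  (via R y)
FIRST(P P): take FIRST of each symbol in turn, carrying on past any symbol whose FIRST contains λ; result {λ, e, x, y}.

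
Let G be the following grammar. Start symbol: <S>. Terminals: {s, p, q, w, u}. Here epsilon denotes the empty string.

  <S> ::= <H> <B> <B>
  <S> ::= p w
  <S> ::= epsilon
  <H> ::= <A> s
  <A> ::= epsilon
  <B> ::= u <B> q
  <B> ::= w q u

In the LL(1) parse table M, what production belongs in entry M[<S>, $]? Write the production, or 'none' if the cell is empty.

<S> ::= epsilon

FIRST(<A>): from <A>::=epsilon we get {epsilon}. So FIRST(<A>) = {epsilon}.
FIRST(<B>): from <B>::=u <B> q we get {u}; from <B>::=w q u we get {w}. So FIRST(<B>) = {u, w}.
FIRST(<H>): from <H>::=<A> s we get {s}. So FIRST(<H>) = {s}.
FIRST(<S>): from <S>::=<H> <B> <B> we get {s}; from <S>::=p w we get {p}; from <S>::=epsilon we get {epsilon}. So FIRST(<S>) = {epsilon, p, s}.
FOLLOW(<S>) includes $ since <S> is the start symbol.
FOLLOW(<S>): <S> appears on no right-hand side. Thus FOLLOW(<S>) = {$}.
For <S> ::= <H> <B> <B>: FIRST(<H> <B> <B>) = {s}, so it goes in M[<S>, t] for t ∈ {s}.
For <S> ::= p w: FIRST(p w) = {p}, so it goes in M[<S>, t] for t ∈ {p}.
For <S> ::= epsilon: FIRST(epsilon) = {epsilon}, so it goes in M[<S>, t] for t ∈ {}; since epsilon ∈ FIRST, also for every t ∈ FOLLOW(<S>) = {$}.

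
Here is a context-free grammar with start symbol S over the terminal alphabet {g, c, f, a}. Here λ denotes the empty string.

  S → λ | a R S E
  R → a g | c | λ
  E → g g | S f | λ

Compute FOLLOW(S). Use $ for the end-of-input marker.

{$, a, f, g}

FIRST(S): from S→λ we get {λ}; from S→a R S E we get {a}. So FIRST(S) = {λ, a}.
FIRST(R): from R→a g we get {a}; from R→c we get {c}; from R→λ we get {λ}. So FIRST(R) = {λ, a, c}.
FIRST(E): from E→g g we get {g}; from E→S f we get {a, f}; from E→λ we get {λ}. So FIRST(E) = {λ, a, f, g}.
FOLLOW(S) includes $ since S is the start symbol.
FOLLOW(S): in S→a R S E, S is followed by E with FIRST {λ, a, f, g}; in S→a R S E, the suffix after S is nullable (adds nothing new); in E→S f, S is followed by f with FIRST {f}. Thus FOLLOW(S) = {$, a, f, g}.
FOLLOW(R): in S→a R S E, R is followed by S E with FIRST {λ, a, f, g}; in S→a R S E, the suffix after R is nullable, so FOLLOW(R) ⊇ FOLLOW(S) = {$, a, f, g}. Thus FOLLOW(R) = {$, a, f, g}.
FOLLOW(E): in S→a R S E, the suffix after E is empty, so FOLLOW(E) ⊇ FOLLOW(S) = {$, a, f, g}. Thus FOLLOW(E) = {$, a, f, g}.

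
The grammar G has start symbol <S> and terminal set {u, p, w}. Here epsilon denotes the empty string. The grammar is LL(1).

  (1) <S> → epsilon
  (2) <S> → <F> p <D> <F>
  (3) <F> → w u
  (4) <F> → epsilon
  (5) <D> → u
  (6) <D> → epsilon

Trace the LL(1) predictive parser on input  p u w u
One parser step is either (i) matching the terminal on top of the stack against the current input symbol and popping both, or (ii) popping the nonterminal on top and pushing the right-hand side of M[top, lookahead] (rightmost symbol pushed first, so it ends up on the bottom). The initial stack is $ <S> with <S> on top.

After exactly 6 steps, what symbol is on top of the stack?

step 1: stack=$ <S>  input=p u w u $  — expand <S> → <F> p <D> <F>
step 2: stack=$ <F> <D> p <F>  input=p u w u $  — expand <F> → epsilon
step 3: stack=$ <F> <D> p  input=p u w u $  — match p
step 4: stack=$ <F> <D>  input=u w u $  — expand <D> → u
step 5: stack=$ <F> u  input=u w u $  — match u
step 6: stack=$ <F>  input=w u $  — expand <F> → w u
Stack after step 6: $ u w (top = w).

w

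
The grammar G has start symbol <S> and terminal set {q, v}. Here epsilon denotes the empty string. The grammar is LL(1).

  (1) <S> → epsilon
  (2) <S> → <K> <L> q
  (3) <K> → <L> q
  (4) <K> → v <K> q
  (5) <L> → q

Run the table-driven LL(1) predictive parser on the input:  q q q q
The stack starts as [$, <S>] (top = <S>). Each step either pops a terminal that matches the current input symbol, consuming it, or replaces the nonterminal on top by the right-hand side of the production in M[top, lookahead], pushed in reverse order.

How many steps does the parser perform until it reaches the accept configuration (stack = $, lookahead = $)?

8

     Stack          Input      Action
  1  $ <S>          q q q q $  expand <S> → <K> <L> q
  2  $ q <L> <K>    q q q q $  expand <K> → <L> q
  3  $ q <L> q <L>  q q q q $  expand <L> → q
  4  $ q <L> q q    q q q q $  match q
  5  $ q <L> q      q q q $    match q
  6  $ q <L>        q q $      expand <L> → q
  7  $ q q          q q $      match q
  8  $ q            q $        match q
Accept reached after 8 steps.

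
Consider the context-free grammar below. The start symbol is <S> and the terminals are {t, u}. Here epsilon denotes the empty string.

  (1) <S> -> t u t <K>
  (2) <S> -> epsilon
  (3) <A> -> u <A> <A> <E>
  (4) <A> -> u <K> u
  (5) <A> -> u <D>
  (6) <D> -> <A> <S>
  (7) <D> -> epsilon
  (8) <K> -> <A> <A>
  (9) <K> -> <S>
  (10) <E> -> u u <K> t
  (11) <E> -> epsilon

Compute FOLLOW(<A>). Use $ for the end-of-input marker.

FIRST(<S>) = {epsilon, t}
FIRST(<A>) = {u}
FIRST(<E>) = {epsilon, u}
FIRST(<D>) = {epsilon, u}  (via <A> <S>)
FIRST(<K>) = {epsilon, t, u}  (via <A> <A>, <S>)
FOLLOW(<S>) includes $ since <S> is the start symbol.
FOLLOW(<S>): in <D>-><A> <S>, the suffix after <S> is empty, so FOLLOW(<S>) ⊇ FOLLOW(<D>) = {$, t, u}; in <K>-><S>, the suffix after <S> is empty, so FOLLOW(<S>) ⊇ FOLLOW(<K>) = {$, t, u}. Thus FOLLOW(<S>) = {$, t, u}.
FOLLOW(<K>): in <S>->t u t <K>, the suffix after <K> is empty, so FOLLOW(<K>) ⊇ FOLLOW(<S>) = {$, t, u}; in <A>->u <K> u, <K> is followed by u with FIRST {u}; in <E>->u u <K> t, <K> is followed by t with FIRST {t}. Thus FOLLOW(<K>) = {$, t, u}.
FOLLOW(<A>): in <A>->u <A> <A> <E> (occurrence 1), <A> is followed by <A> <E> with FIRST {u}; in <A>->u <A> <A> <E> (occurrence 2), <A> is followed by <E> with FIRST {epsilon, u}; in <A>->u <A> <A> <E> (occurrence 2), the suffix after <A> is nullable (adds nothing new); in <D>-><A> <S>, <A> is followed by <S> with FIRST {epsilon, t}; in <D>-><A> <S>, the suffix after <A> is nullable, so FOLLOW(<A>) ⊇ FOLLOW(<D>) = {$, t, u}; in <K>-><A> <A> (occurrence 1), <A> is followed by <A> with FIRST {u}; in <K>-><A> <A> (occurrence 2), the suffix after <A> is empty, so FOLLOW(<A>) ⊇ FOLLOW(<K>) = {$, t, u}. Thus FOLLOW(<A>) = {$, t, u}.
FOLLOW(<D>): in <A>->u <D>, the suffix after <D> is empty, so FOLLOW(<D>) ⊇ FOLLOW(<A>) = {$, t, u}. Thus FOLLOW(<D>) = {$, t, u}.
FOLLOW(<E>): in <A>->u <A> <A> <E>, the suffix after <E> is empty, so FOLLOW(<E>) ⊇ FOLLOW(<A>) = {$, t, u}. Thus FOLLOW(<E>) = {$, t, u}.

{$, t, u}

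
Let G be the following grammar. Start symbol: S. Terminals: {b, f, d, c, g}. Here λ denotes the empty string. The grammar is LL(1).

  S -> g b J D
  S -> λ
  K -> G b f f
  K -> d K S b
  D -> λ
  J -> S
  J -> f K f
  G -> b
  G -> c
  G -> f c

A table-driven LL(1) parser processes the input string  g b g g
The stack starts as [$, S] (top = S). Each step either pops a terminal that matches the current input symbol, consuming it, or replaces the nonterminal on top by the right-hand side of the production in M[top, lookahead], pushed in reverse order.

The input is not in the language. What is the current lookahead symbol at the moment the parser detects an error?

step 1: stack=$ S  input=g b g g $  — expand S -> g b J D
step 2: stack=$ D J b g  input=g b g g $  — match g
step 3: stack=$ D J b  input=b g g $  — match b
step 4: stack=$ D J  input=g g $  — expand J -> S
step 5: stack=$ D S  input=g g $  — expand S -> g b J D
step 6: stack=$ D D J b g  input=g g $  — match g
step 7: stack=$ D D J b  input=g $  — error: top is terminal b but lookahead is g

g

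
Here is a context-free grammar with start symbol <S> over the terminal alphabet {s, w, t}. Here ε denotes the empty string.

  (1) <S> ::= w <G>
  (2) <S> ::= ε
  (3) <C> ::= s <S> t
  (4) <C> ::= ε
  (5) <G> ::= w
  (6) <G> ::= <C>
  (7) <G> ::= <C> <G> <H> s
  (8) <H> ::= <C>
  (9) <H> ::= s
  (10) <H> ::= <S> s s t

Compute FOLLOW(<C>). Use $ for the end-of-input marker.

{$, s, t, w}

FIRST(<S>) = {ε, w}
FIRST(<C>) = {ε, s}
FIRST(<H>) = {ε, s, w}  (via <C>, <S> s s t)
FIRST(<G>) = {ε, s, w}  (via <C>, <C> <G> <H> s)
FOLLOW(<S>) includes $ since <S> is the start symbol.
FOLLOW(<S>): in <C>::=s <S> t, <S> is followed by t with FIRST {t}; in <H>::=<S> s s t, <S> is followed by s s t with FIRST {s}. Thus FOLLOW(<S>) = {$, s, t}.
FOLLOW(<G>): in <S>::=w <G>, the suffix after <G> is empty, so FOLLOW(<G>) ⊇ FOLLOW(<S>) = {$, s, t}; in <G>::=<C> <G> <H> s, <G> is followed by <H> s with FIRST {s, w}. Thus FOLLOW(<G>) = {$, s, t, w}.
FOLLOW(<H>): in <G>::=<C> <G> <H> s, <H> is followed by s with FIRST {s}. Thus FOLLOW(<H>) = {s}.
FOLLOW(<C>): in <G>::=<C>, the suffix after <C> is empty, so FOLLOW(<C>) ⊇ FOLLOW(<G>) = {$, s, t, w}; in <G>::=<C> <G> <H> s, <C> is followed by <G> <H> s with FIRST {s, w}; in <H>::=<C>, the suffix after <C> is empty, so FOLLOW(<C>) ⊇ FOLLOW(<H>) = {s}. Thus FOLLOW(<C>) = {$, s, t, w}.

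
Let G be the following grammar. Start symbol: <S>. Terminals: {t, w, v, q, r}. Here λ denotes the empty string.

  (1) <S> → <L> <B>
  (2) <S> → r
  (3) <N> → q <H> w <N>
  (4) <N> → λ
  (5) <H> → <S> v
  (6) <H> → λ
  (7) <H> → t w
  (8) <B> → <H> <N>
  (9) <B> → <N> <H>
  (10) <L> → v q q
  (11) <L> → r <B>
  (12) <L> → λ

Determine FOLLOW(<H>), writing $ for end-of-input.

FIRST(<N>) = {λ, q}
FIRST(<L>) = {λ, r, v}
FIRST(<S>) = {λ, q, r, t, v}  (via <L> <B>)
FIRST(<H>) = {λ, q, r, t, v}  (via <S> v)
FIRST(<B>) = {λ, q, r, t, v}  (via <H> <N>, <N> <H>)
FOLLOW(<S>) includes $ since <S> is the start symbol.
FOLLOW(<S>): in <H>→<S> v, <S> is followed by v with FIRST {v}. Thus FOLLOW(<S>) = {$, v}.
FOLLOW(<L>): in <S>→<L> <B>, <L> is followed by <B> with FIRST {λ, q, r, t, v}; in <S>→<L> <B>, the suffix after <L> is nullable, so FOLLOW(<L>) ⊇ FOLLOW(<S>) = {$, v}. Thus FOLLOW(<L>) = {$, q, r, t, v}.
FOLLOW(<B>): in <S>→<L> <B>, the suffix after <B> is empty, so FOLLOW(<B>) ⊇ FOLLOW(<S>) = {$, v}; in <L>→r <B>, the suffix after <B> is empty, so FOLLOW(<B>) ⊇ FOLLOW(<L>) = {$, q, r, t, v}. Thus FOLLOW(<B>) = {$, q, r, t, v}.
FOLLOW(<N>): in <N>→q <H> w <N>, the suffix after <N> is empty (adds nothing new); in <B>→<H> <N>, the suffix after <N> is empty, so FOLLOW(<N>) ⊇ FOLLOW(<B>) = {$, q, r, t, v}; in <B>→<N> <H>, <N> is followed by <H> with FIRST {λ, q, r, t, v}; in <B>→<N> <H>, the suffix after <N> is nullable, so FOLLOW(<N>) ⊇ FOLLOW(<B>) = {$, q, r, t, v}. Thus FOLLOW(<N>) = {$, q, r, t, v}.
FOLLOW(<H>): in <N>→q <H> w <N>, <H> is followed by w <N> with FIRST {w}; in <B>→<H> <N>, <H> is followed by <N> with FIRST {λ, q}; in <B>→<H> <N>, the suffix after <H> is nullable, so FOLLOW(<H>) ⊇ FOLLOW(<B>) = {$, q, r, t, v}; in <B>→<N> <H>, the suffix after <H> is empty, so FOLLOW(<H>) ⊇ FOLLOW(<B>) = {$, q, r, t, v}. Thus FOLLOW(<H>) = {$, q, r, t, v, w}.

{$, q, r, t, v, w}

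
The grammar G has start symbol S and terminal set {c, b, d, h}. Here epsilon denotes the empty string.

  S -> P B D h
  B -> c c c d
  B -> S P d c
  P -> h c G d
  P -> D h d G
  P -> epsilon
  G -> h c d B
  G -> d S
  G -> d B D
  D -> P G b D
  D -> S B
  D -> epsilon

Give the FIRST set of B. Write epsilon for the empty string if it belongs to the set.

FIRST(G): from G->h c d B we get {h}; from G->d S we get {d}; from G->d B D we get {d}. So FIRST(G) = {d, h}.
FIRST(S): from S->P B D h we get {c, d, h}. So FIRST(S) = {c, d, h}.
FIRST(B): from B->c c c d we get {c}; from B->S P d c we get {c, d, h}. So FIRST(B) = {c, d, h}.
FIRST(P): from P->h c G d we get {h}; from P->D h d G we get {c, d, h}; from P->epsilon we get {epsilon}. So FIRST(P) = {epsilon, c, d, h}.
FIRST(D): from D->P G b D we get {c, d, h}; from D->S B we get {c, d, h}; from D->epsilon we get {epsilon}. So FIRST(D) = {epsilon, c, d, h}.

{c, d, h}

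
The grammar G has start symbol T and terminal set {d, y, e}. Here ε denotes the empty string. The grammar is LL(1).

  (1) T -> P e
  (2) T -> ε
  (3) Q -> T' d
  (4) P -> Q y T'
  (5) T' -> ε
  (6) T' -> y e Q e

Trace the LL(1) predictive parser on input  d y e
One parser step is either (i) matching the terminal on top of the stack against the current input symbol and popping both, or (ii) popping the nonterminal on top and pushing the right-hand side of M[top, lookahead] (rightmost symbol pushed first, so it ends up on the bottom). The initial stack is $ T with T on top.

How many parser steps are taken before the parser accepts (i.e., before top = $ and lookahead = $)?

8

step 1: stack=$ T  input=d y e $  — expand T -> P e
step 2: stack=$ e P  input=d y e $  — expand P -> Q y T'
step 3: stack=$ e T' y Q  input=d y e $  — expand Q -> T' d
step 4: stack=$ e T' y d T'  input=d y e $  — expand T' -> ε
step 5: stack=$ e T' y d  input=d y e $  — match d
step 6: stack=$ e T' y  input=y e $  — match y
step 7: stack=$ e T'  input=e $  — expand T' -> ε
step 8: stack=$ e  input=e $  — match e
Accept reached after 8 steps.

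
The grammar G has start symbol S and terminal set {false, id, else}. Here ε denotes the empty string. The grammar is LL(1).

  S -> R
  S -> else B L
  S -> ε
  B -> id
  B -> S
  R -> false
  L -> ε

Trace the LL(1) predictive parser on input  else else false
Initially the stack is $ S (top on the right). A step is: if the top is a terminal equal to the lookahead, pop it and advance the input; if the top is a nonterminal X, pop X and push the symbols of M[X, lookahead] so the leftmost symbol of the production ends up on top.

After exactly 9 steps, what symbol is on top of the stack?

L

step 1: stack=$ S  input=else else false $  — expand S -> else B L
step 2: stack=$ L B else  input=else else false $  — match else
step 3: stack=$ L B  input=else false $  — expand B -> S
step 4: stack=$ L S  input=else false $  — expand S -> else B L
step 5: stack=$ L L B else  input=else false $  — match else
step 6: stack=$ L L B  input=false $  — expand B -> S
step 7: stack=$ L L S  input=false $  — expand S -> R
step 8: stack=$ L L R  input=false $  — expand R -> false
step 9: stack=$ L L false  input=false $  — match false
Stack after step 9: $ L L (top = L).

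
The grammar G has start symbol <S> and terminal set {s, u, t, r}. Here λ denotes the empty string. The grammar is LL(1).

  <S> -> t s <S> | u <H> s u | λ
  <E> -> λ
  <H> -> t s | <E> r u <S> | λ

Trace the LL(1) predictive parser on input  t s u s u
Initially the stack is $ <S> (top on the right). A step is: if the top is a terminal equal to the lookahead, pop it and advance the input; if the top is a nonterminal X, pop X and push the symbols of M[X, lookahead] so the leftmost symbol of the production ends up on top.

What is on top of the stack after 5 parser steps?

<H>

     Stack        Input        Action
  1  $ <S>        t s u s u $  expand <S> -> t s <S>
  2  $ <S> s t    t s u s u $  match t
  3  $ <S> s      s u s u $    match s
  4  $ <S>        u s u $      expand <S> -> u <H> s u
  5  $ u s <H> u  u s u $      match u
Stack after step 5: $ u s <H> (top = <H>).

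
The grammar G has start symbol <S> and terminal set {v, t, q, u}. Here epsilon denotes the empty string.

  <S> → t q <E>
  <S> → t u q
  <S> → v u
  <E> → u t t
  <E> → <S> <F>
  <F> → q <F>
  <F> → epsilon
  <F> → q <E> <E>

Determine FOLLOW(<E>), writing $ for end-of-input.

FIRST(<S>) = {t, v}
FIRST(<F>) = {epsilon, q}
FIRST(<E>) = {t, u, v}  (via <S> <F>)
FOLLOW(<S>) includes $ since <S> is the start symbol.
FOLLOW(<S>): in <E>→<S> <F>, <S> is followed by <F> with FIRST {epsilon, q}; in <E>→<S> <F>, the suffix after <S> is nullable, so FOLLOW(<S>) ⊇ FOLLOW(<E>) = {$, q, t, u, v}. Thus FOLLOW(<S>) = {$, q, t, u, v}.
FOLLOW(<E>): in <S>→t q <E>, the suffix after <E> is empty, so FOLLOW(<E>) ⊇ FOLLOW(<S>) = {$, q, t, u, v}; in <F>→q <E> <E> (occurrence 1), <E> is followed by <E> with FIRST {t, u, v}; in <F>→q <E> <E> (occurrence 2), the suffix after <E> is empty, so FOLLOW(<E>) ⊇ FOLLOW(<F>) = {$, q, t, u, v}. Thus FOLLOW(<E>) = {$, q, t, u, v}.
FOLLOW(<F>): in <E>→<S> <F>, the suffix after <F> is empty, so FOLLOW(<F>) ⊇ FOLLOW(<E>) = {$, q, t, u, v}; in <F>→q <F>, the suffix after <F> is empty (adds nothing new). Thus FOLLOW(<F>) = {$, q, t, u, v}.

{$, q, t, u, v}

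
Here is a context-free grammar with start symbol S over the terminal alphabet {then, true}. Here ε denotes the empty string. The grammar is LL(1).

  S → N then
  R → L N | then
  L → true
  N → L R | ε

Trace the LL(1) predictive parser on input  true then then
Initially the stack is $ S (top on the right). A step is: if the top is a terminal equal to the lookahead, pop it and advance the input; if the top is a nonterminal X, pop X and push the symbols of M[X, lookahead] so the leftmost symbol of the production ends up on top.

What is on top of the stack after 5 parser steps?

     Stack          Input             Action
  1  $ S            true then then $  expand S → N then
  2  $ then N       true then then $  expand N → L R
  3  $ then R L     true then then $  expand L → true
  4  $ then R true  true then then $  match true
  5  $ then R       then then $       expand R → then
Stack after step 5: $ then then (top = then).

then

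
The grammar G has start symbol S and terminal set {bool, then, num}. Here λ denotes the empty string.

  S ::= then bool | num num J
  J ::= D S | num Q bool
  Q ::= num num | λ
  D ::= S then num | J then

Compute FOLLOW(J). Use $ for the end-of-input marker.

FIRST(S) = {num, then}
FIRST(Q) = {λ, num}
FIRST(J) = {num, then}  (via D S)
FIRST(D) = {num, then}  (via S then num, J then)
FOLLOW(S) includes $ since S is the start symbol.
FOLLOW(Q): in J::=num Q bool, Q is followed by bool with FIRST {bool}. Thus FOLLOW(Q) = {bool}.
FOLLOW(D): in J::=D S, D is followed by S with FIRST {num, then}. Thus FOLLOW(D) = {num, then}.
FOLLOW(S): in J::=D S, the suffix after S is empty, so FOLLOW(S) ⊇ FOLLOW(J) = {$, then}; in D::=S then num, S is followed by then num with FIRST {then}. Thus FOLLOW(S) = {$, then}.
FOLLOW(J): in S::=num num J, the suffix after J is empty, so FOLLOW(J) ⊇ FOLLOW(S) = {$, then}; in D::=J then, J is followed by then with FIRST {then}. Thus FOLLOW(J) = {$, then}.

{$, then}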